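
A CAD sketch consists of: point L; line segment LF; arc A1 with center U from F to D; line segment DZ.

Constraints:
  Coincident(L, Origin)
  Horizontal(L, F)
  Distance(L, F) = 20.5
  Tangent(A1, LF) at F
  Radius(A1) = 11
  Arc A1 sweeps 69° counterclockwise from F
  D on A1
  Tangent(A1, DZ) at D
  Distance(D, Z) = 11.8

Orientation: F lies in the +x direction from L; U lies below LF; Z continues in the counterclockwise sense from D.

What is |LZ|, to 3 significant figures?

19.0

L is at the origin; LF is horizontal with |LF| = 20.5 and F on the +x side, so F = (20.5, 0.00). Since A1 is tangent to LF there, UF ⟂ LF, so U = F + (0, -11) = (20.5, -11.0). On A1, F sits at bearing 90° from U; a 69° counterclockwise sweep puts D at bearing 159°, so D = U + 11.0·(cos 159°, sin 159°) = (10.2, -7.06). Tangency of A1 to DZ means the radius UD is perpendicular to DZ, so DZ runs along (−sin 159°, cos 159°); with |DZ| = 11.8, Z = (6.00, -18.1). Then |LZ| = |Z − L| = 19.0.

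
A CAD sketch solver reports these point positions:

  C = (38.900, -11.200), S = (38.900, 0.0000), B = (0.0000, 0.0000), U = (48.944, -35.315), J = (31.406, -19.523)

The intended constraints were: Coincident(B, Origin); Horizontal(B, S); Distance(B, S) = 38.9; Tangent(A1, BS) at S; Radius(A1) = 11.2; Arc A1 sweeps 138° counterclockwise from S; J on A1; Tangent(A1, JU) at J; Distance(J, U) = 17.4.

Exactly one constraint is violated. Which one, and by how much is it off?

Distance(J, U) = 17.4 — off by 6.20.

B = (0.00, 0.00) ✓; B.y = 0.00, S.y = 0.00 ✓; |BS| = 38.90 ✓; ∠(CS, SB) = 90.00° ✓; |CS| = 11.20 ✓; bearing(C→J) − bearing(C→S) = 138.0° ✓; |CJ| = 11.20 ✓; ∠(CJ, JU) = 90.00° ✓; |JU| = 23.60 ✗.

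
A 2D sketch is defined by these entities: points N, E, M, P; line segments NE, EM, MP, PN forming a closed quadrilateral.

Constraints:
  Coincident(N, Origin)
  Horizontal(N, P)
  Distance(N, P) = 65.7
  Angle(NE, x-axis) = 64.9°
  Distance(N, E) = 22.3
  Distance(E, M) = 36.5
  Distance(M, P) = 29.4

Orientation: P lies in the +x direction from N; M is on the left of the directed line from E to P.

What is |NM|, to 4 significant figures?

50.82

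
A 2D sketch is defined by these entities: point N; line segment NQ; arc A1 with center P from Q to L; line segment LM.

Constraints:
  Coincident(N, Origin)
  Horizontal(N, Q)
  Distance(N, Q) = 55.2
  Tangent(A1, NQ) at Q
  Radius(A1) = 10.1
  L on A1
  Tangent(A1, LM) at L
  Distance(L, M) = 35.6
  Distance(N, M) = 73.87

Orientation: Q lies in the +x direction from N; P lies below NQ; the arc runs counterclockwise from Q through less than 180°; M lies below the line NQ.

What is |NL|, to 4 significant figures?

47.53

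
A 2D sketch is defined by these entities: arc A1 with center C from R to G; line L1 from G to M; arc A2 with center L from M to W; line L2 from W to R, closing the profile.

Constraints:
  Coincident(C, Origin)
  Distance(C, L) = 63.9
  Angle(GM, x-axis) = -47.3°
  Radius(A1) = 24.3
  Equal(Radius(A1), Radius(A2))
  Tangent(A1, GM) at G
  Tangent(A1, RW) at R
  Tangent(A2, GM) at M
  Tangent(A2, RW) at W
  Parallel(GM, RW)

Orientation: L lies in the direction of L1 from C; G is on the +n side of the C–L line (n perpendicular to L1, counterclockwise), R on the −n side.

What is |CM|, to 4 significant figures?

68.36

Tangency of A1 to both parallel lines with radius 24.3 puts G and R at C ± 24.3·n: G = (17.86, 16.48), R = (-17.86, -16.48). Equal radii place M and W the same way about L: M = L + 24.3·n = (61.19, -30.48), W = L − 24.3·n = (25.48, -63.44). Then |CM| = |M − C| = 68.36.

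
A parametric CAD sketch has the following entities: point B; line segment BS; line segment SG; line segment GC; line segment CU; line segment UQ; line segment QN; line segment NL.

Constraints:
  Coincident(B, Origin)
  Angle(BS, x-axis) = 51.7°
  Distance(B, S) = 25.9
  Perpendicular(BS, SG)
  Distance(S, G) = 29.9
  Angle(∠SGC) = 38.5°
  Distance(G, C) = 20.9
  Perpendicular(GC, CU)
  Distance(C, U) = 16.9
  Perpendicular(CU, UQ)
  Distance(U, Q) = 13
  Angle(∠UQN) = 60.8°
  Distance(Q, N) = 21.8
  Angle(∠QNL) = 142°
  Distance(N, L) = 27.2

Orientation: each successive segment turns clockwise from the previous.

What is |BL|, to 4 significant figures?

11.75

B is at the origin; BS runs at 51.7° with length 25.9, so S = (16.05, 20.33). BS is perpendicular to SG, so SG runs at -38.30°; with |SG| = 29.9, G = (39.52, 1.794). ∠SGC = 38.5° gives GC at -179.8° from the x-axis; with |GC| = 20.9, C = (18.62, 1.721). The perpendicularity gives CU at right angles to GC, so CU runs at 90.20°; with |CU| = 16.9, U = (18.56, 18.62). The perpendicularity gives UQ at right angles to CU, so UQ runs at 0.2000°; with |UQ| = 13.0, Q = (31.56, 18.67). ∠UQN = 60.8° gives QN at -119.0° from the x-axis; with |QN| = 21.8, N = (20.99, -0.4001). ∠QNL = 142.0° gives NL at -157.0° from the x-axis; with |NL| = 27.2, L = (-4.048, -11.03). Then |BL| = |L − B| = 11.75.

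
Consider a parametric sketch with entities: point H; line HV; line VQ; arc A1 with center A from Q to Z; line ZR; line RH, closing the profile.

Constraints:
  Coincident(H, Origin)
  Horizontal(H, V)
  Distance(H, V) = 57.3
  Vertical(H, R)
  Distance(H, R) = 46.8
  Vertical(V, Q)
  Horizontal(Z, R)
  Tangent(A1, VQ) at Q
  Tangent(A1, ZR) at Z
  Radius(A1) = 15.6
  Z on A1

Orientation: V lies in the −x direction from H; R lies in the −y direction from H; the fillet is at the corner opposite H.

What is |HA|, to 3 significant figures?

52.1

H is at the origin; H and V share the same y with |HV| = 57.3 and V on the −x side, so V = (-57.3, 0.00). HR is vertical with |HR| = 46.8 and R on the −y side, so R = (0.00, -46.8). The virtual corner opposite H is at (-57.3, -46.8). A1 meets VQ tangentially, so AQ is at right angles to VQ and tangency of A1 to ZR means the radius AZ is perpendicular to ZR, with radius 15.6, so the center A sits 15.6 in from both sides at A = (-41.7, -31.2). Then |HA| = |A − H| = 52.1.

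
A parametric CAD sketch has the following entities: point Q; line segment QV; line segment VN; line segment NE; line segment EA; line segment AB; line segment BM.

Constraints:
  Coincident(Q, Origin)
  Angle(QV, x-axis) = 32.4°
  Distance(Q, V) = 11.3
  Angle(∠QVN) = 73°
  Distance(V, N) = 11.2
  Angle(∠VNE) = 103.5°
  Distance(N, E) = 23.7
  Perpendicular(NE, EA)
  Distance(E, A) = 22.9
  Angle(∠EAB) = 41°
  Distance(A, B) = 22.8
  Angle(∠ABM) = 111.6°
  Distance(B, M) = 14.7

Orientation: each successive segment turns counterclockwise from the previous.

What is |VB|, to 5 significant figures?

12.489

Q is at the origin; QV runs at 32.4° with length 11.3, so V = (9.5409, 6.0548). ∠QVN = 73.0° gives VN at 139.40° from the x-axis; with |VN| = 11.2, N = (1.0371, 13.344). ∠VNE = 103.5° gives NE at -144.10° from the x-axis; with |NE| = 23.7, E = (-18.161, -0.55351). NE is perpendicular to EA, so EA runs at -54.100°; with |EA| = 22.9, A = (-4.7330, -19.103). ∠EAB = 41.0° gives AB at 84.900° from the x-axis; with |AB| = 22.8, B = (-2.7062, 3.6063). Then |VB| = |B − V| = 12.489.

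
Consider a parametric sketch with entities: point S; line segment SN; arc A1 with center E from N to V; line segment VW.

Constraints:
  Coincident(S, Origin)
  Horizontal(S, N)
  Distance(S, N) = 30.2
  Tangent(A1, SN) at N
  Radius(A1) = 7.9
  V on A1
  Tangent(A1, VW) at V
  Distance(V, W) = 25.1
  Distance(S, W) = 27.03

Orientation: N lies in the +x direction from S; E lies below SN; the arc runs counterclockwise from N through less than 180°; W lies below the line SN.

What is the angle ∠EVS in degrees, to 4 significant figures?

157.1°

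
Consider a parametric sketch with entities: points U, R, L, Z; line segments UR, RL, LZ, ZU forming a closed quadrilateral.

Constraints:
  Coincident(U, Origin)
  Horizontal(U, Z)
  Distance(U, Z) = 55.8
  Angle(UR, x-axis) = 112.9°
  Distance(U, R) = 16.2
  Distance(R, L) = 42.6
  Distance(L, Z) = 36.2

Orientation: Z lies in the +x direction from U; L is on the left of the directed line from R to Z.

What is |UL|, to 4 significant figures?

44.56

Checks: |RL| = 42.60 ✓; |LZ| = 36.20 ✓.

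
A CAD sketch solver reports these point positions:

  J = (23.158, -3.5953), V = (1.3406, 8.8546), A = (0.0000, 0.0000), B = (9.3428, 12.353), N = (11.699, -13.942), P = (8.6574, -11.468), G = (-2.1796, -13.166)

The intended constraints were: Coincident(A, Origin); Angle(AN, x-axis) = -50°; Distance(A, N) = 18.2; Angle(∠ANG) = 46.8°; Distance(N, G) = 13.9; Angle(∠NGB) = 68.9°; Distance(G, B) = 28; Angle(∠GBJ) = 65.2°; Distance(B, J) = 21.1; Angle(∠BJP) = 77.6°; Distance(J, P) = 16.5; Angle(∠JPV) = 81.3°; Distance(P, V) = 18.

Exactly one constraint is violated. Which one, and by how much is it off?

Distance(P, V) = 18 — off by 3.60.

A = (0.00, 0.00) ✓; AN at -50.00° ✓; |AN| = 18.20 ✓; ∠ANG = 46.80° ✓; |NG| = 13.90 ✓; ∠NGB = 68.90° ✓; |GB| = 28.00 ✓; ∠GBJ = 65.20° ✓; |BJ| = 21.10 ✓; ∠BJP = 77.60° ✓; |JP| = 16.50 ✓; ∠JPV = 81.30° ✓; |PV| = 21.60 ✗.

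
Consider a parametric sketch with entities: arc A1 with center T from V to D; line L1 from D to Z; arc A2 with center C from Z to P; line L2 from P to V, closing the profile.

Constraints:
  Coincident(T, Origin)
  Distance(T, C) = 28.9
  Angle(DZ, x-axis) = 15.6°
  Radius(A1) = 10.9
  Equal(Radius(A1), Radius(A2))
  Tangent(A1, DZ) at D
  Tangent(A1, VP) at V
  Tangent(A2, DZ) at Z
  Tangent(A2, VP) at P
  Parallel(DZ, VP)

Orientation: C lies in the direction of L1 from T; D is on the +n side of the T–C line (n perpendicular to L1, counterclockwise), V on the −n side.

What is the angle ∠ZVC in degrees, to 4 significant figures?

16.36°

The slot axis is L1's direction at 15.6°, so u = (cos 15.6°, sin 15.6°) = (0.9632, 0.2689) and n = (−sin 15.6°, cos 15.6°) = (-0.2689, 0.9632). T is at the origin and C lies 28.9 along u from T, so C = 28.9·u = (27.84, 7.772). Tangency of A1 to both parallel lines with radius 10.9 puts D and V at T ± 10.9·n: D = (-2.931, 10.50), V = (2.931, -10.50). Equal radii place Z and P the same way about C: Z = C + 10.9·n = (24.90, 18.27), P = C − 10.9·n = (30.77, -2.727). Then cos ∠ZVC = VZ·VC / (|VZ||VC|), giving 16.36°.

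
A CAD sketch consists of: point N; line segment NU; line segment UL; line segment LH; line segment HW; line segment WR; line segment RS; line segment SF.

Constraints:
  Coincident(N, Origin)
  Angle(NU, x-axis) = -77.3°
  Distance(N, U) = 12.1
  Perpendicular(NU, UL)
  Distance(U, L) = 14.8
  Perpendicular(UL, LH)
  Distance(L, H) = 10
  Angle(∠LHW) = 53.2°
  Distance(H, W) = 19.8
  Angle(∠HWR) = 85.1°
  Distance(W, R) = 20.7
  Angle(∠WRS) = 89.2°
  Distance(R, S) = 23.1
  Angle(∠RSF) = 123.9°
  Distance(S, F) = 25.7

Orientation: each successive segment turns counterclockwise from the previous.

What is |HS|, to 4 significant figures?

18.99

∠HWR = 85.1° gives WR at -35.60° from the x-axis; with |WR| = 20.7, R = (18.87, -25.90). ∠WRS = 89.2° gives RS at 55.20° from the x-axis; with |RS| = 23.1, S = (32.06, -6.932). Then |HS| = |S − H| = 18.99.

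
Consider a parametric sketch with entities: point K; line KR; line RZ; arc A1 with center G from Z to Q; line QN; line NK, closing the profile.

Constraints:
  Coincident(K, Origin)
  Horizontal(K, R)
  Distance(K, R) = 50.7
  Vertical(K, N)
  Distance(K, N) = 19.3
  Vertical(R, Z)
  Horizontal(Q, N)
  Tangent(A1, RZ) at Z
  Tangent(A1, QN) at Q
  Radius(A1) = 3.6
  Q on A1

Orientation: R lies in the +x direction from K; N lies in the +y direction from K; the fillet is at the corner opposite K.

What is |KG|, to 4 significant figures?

49.65

K and N share the same x with |KN| = 19.3 and N on the +y side, so N = (0.000, 19.30). The virtual corner opposite K is at (50.70, 19.30). Tangency of A1 to RZ means the radius GZ is perpendicular to RZ and A1 meets QN tangentially, so GQ is at right angles to QN, with radius 3.6, so the center G sits 3.6 in from both sides at G = (47.10, 15.70). Then |KG| = |G − K| = 49.65.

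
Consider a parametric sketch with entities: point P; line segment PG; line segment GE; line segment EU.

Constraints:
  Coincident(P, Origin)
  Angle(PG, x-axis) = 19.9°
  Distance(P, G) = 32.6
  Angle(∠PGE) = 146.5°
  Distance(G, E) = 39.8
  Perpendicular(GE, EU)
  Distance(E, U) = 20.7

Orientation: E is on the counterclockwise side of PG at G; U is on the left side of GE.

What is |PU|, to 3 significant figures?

67.0

P is at the origin; PG runs at 19.9° with length 32.6, so G = 32.6·(cos 19.9°, sin 19.9°) = (30.7, 11.1). ∠PGE = 146.5°, so GE runs at 19.9° + (180° − 146.5°) = 53.4° from the x-axis; with |GE| = 39.8, E = G + 39.8·(cos 53.4°, sin 53.4°) = (54.4, 43.0). GE is perpendicular to EU; with |EU| = 20.7 on the left of GE, U = E + 20.7·(-0.803, 0.596) = (37.8, 55.4). Then |PU| = |U − P| = 67.0.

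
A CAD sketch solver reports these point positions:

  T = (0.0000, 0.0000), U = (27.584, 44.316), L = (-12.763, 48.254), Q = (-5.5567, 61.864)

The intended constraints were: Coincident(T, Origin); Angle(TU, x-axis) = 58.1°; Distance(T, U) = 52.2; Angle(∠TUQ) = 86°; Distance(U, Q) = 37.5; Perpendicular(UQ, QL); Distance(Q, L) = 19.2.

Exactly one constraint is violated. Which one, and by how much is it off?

Distance(Q, L) = 19.2 — off by 3.80.

T = (0.00, 0.00) ✓; TU at 58.10° ✓; |TU| = 52.20 ✓; ∠TUQ = 86.00° ✓; |UQ| = 37.50 ✓; ∠(UQ, QL) = 90.00° ✓; |QL| = 15.40 ✗.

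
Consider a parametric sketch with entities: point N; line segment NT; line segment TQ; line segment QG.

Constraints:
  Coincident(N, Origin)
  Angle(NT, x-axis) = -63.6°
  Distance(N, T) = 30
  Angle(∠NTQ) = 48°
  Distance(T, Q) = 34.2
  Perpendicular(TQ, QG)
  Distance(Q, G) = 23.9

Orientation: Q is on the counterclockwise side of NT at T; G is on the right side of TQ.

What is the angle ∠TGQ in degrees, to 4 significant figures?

55.05°

∠NTQ = 48.0°, so TQ runs at -63.6° + (180° − 48.0°) = 68.40° from the x-axis; with |TQ| = 34.2, Q = T + 34.2·(cos 68.40°, sin 68.40°) = (25.93, 4.927). TQ ⟂ QG; with |QG| = 23.9 on the right of TQ, G = Q + 23.9·(0.9298, -0.3681) = (48.15, -3.871). Then cos ∠TGQ = GT·GQ / (|GT||GQ|), giving 55.05°.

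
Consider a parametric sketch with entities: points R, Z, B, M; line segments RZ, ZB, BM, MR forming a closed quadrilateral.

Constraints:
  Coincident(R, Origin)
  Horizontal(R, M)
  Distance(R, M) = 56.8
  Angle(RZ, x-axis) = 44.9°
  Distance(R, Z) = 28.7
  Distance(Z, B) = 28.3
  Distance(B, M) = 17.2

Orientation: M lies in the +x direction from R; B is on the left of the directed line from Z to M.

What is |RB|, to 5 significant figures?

50.343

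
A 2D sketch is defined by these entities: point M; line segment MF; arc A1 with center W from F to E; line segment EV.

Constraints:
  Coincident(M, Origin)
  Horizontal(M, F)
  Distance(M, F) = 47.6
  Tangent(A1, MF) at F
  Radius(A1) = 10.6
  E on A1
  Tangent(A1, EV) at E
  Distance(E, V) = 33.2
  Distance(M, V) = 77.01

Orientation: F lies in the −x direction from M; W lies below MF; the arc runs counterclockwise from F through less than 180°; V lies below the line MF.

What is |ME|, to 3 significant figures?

58.5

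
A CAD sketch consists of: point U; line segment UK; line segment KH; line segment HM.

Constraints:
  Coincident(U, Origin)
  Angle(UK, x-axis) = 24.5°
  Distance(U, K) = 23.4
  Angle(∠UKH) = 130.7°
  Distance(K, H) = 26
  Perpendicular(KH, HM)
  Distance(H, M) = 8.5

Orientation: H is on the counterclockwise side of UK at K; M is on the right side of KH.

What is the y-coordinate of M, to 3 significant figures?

32.3

U is at the origin; UK runs at 24.5° with length 23.4, so K = 23.4·(cos 24.5°, sin 24.5°) = (21.3, 9.70). ∠UKH = 130.7°, so KH runs at 24.5° + (180° − 130.7°) = 73.8° from the x-axis; with |KH| = 26.0, H = K + 26.0·(cos 73.8°, sin 73.8°) = (28.5, 34.7). The perpendicularity gives HM at right angles to KH; with |HM| = 8.5 on the right of KH, M = H + 8.5·(0.960, -0.279) = (36.7, 32.3). So M.y = 32.3.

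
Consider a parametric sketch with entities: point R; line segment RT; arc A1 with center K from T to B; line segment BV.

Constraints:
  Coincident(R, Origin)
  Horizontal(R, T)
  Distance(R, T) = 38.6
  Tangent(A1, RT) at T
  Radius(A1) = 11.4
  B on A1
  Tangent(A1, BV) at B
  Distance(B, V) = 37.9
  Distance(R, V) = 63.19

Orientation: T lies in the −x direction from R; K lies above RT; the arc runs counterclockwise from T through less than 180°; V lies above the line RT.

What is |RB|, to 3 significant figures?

31.1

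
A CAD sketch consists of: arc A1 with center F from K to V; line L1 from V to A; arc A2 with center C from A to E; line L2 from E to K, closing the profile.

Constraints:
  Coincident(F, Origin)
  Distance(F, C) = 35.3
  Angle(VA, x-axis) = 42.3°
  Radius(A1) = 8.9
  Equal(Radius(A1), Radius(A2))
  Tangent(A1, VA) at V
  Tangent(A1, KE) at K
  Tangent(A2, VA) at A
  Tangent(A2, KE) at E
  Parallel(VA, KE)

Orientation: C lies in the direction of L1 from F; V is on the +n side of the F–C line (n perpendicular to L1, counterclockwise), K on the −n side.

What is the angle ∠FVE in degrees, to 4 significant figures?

63.24°

Tangency of A1 to both parallel lines with radius 8.9 puts V and K at F ± 8.9·n: V = (-5.990, 6.583), K = (5.990, -6.583). Equal radii place A and E the same way about C: A = C + 8.9·n = (20.12, 30.34), E = C − 8.9·n = (32.10, 17.17). Then cos ∠FVE = VF·VE / (|VF||VE|), giving 63.24°.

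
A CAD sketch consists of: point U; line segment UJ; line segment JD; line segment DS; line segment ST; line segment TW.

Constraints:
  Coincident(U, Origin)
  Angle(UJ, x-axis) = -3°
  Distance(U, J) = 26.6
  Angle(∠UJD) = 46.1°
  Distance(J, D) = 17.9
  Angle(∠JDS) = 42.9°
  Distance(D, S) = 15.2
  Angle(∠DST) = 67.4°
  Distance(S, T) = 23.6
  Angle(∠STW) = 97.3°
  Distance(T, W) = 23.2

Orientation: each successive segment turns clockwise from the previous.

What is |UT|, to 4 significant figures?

36.78

U is at the origin; UJ runs at -3.0° with length 26.6, so J = (26.56, -1.392). ∠UJD = 46.1° gives JD at -136.9° from the x-axis; with |JD| = 17.9, D = (13.49, -13.62). ∠JDS = 42.9° gives DS at 86.00° from the x-axis; with |DS| = 15.2, S = (14.55, 1.540). ∠DST = 67.4° gives ST at -26.60° from the x-axis; with |ST| = 23.6, T = (35.66, -9.027). Then |UT| = |T − U| = 36.78.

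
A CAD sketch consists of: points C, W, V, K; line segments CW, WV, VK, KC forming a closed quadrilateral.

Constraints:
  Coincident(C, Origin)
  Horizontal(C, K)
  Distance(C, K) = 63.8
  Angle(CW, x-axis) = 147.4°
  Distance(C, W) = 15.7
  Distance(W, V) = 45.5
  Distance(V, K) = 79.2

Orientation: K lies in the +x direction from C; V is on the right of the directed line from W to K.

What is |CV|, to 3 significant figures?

37.1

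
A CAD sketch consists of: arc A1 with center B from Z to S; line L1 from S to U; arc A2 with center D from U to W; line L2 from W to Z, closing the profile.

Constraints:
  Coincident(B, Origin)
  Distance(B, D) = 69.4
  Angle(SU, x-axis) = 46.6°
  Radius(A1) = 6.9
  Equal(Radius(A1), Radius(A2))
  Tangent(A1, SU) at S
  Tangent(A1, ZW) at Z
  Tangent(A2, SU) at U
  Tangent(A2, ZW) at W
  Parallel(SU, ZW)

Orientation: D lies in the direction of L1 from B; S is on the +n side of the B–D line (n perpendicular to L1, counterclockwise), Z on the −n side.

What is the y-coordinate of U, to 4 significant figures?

55.17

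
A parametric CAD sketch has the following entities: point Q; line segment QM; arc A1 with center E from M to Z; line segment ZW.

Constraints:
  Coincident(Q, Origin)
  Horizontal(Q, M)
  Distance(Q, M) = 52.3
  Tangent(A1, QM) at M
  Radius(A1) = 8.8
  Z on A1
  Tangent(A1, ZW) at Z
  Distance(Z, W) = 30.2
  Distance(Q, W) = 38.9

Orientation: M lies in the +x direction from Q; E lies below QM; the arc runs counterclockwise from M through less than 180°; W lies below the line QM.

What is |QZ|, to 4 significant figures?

45.38

Checks: |EZ| = 8.800 ✓; ∠(EZ, ZW) = 90.00° ✓; |ZW| = 30.20 ✓; |QW| = 38.90 ✓.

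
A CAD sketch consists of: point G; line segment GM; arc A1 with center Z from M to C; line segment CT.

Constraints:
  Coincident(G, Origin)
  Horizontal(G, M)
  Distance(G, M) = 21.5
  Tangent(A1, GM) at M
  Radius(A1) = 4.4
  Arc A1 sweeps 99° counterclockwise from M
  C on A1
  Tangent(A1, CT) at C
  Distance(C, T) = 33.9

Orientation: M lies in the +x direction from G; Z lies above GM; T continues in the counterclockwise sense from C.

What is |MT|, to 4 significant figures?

38.58

G is at the origin; GM is horizontal with |GM| = 21.5 and M on the +x side, so M = (21.50, 0.000). Tangency of A1 to GM means the radius ZM is perpendicular to GM, so Z = M + (0, 4.4) = (21.50, 4.400). On A1, M sits at bearing -90° from Z; a 99° counterclockwise sweep puts C at bearing 9°, so C = Z + 4.4·(cos 9°, sin 9°) = (25.85, 5.088). Tangency of A1 to CT means the radius ZC is perpendicular to CT, so CT runs along (−sin 9°, cos 9°); with |CT| = 33.9, T = (20.54, 38.57). Then |MT| = |T − M| = 38.58.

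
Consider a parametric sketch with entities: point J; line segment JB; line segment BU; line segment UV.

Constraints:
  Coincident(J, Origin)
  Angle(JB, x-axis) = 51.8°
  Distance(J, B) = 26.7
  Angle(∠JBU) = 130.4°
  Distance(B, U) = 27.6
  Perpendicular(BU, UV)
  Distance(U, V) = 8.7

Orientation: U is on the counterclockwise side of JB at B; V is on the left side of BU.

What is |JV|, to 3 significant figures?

46.4

∠JBU = 130.4°, so BU runs at 51.8° + (180° − 130.4°) = 101° from the x-axis; with |BU| = 27.6, U = B + 27.6·(cos 101°, sin 101°) = (11.1, 48.0). The perpendicularity gives UV at right angles to BU; with |UV| = 8.7 on the left of BU, V = U + 8.7·(-0.980, -0.198) = (2.53, 46.3). Then |JV| = |V − J| = 46.4.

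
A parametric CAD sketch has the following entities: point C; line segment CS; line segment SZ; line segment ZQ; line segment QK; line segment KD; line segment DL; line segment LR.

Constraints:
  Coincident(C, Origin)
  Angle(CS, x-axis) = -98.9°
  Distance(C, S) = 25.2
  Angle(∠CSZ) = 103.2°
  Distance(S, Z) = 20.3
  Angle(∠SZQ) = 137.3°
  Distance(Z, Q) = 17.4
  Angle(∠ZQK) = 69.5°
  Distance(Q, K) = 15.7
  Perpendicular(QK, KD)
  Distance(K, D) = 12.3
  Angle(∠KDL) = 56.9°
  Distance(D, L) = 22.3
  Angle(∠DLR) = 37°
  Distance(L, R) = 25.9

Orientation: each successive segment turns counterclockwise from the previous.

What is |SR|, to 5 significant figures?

27.124

C is at the origin; CS runs at -98.9° with length 25.2, so S = (-3.8987, -24.897). ∠CSZ = 103.2° gives SZ at -22.100° from the x-axis; with |SZ| = 20.3, Z = (14.910, -32.534). ∠SZQ = 137.3° gives ZQ at 20.600° from the x-axis; with |ZQ| = 17.4, Q = (31.197, -26.412). ∠ZQK = 69.5° gives QK at 131.10° from the x-axis; with |QK| = 15.7, K = (20.876, -14.581). QK ⟂ KD, so KD runs at -138.90°; with |KD| = 12.3, D = (11.608, -22.667). ∠KDL = 56.9° gives DL at -15.800° from the x-axis; with |DL| = 22.3, L = (33.065, -28.739). ∠DLR = 37.0° gives LR at 127.20° from the x-axis; with |LR| = 25.9, R = (17.406, -8.1084). Then |SR| = |R − S| = 27.124.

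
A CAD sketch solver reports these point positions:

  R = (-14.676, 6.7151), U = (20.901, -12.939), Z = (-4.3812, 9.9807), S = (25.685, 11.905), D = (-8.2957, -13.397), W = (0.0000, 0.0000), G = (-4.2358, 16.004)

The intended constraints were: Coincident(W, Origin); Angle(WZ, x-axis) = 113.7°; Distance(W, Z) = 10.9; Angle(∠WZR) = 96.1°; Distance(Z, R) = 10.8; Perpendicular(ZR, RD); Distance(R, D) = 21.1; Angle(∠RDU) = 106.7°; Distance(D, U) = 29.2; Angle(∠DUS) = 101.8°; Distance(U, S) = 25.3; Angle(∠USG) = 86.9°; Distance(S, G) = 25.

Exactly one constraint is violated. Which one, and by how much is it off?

Distance(S, G) = 25 — off by 5.20.

W = (0.00, 0.00) ✓; WZ at 113.7° ✓; |WZ| = 10.90 ✓; ∠WZR = 96.10° ✓; |ZR| = 10.80 ✓; ∠(ZR, RD) = 90.00° ✓; |RD| = 21.10 ✓; ∠RDU = 106.7° ✓; |DU| = 29.20 ✓; ∠DUS = 101.8° ✓; |US| = 25.30 ✓; ∠USG = 86.90° ✓; |SG| = 30.20 ✗.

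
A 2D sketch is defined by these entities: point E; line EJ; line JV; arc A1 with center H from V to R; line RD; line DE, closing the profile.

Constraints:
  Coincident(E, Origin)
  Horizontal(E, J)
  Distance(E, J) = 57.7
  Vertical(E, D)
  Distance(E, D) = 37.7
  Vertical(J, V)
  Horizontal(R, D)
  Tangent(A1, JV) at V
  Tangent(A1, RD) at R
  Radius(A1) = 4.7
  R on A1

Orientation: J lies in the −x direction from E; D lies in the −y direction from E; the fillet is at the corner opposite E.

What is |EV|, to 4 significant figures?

66.47

E is at the origin; EJ is horizontal with |EJ| = 57.7 and J on the −x side, so J = (-57.70, 0.000). E and D share the same x with |ED| = 37.7 and D on the −y side, so D = (0.000, -37.70). The virtual corner opposite E is at (-57.70, -37.70). Tangency of A1 to JV means the radius HV is perpendicular to JV and A1 meets RD tangentially, so HR is at right angles to RD, with radius 4.7, so the center H sits 4.7 in from both sides at H = (-53.00, -33.00). That places the tangent points at V = (-57.70, -33.00) on JV and R = (-53.00, -37.70) on RD. Then |EV| = |V − E| = 66.47.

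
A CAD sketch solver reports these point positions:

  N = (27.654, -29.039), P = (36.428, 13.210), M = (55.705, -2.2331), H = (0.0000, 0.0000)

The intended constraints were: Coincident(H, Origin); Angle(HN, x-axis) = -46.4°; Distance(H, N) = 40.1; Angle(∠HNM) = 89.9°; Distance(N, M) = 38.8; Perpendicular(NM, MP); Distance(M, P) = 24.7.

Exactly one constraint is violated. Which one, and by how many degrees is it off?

Perpendicular(NM, MP) — off by 7.60°.

H = (0.00, 0.00) ✓; HN at -46.40° ✓; |HN| = 40.10 ✓; ∠HNM = 89.90° ✓; |NM| = 38.80 ✓; ∠(NM, MP) = 97.60° ✗; |MP| = 24.70 ✓.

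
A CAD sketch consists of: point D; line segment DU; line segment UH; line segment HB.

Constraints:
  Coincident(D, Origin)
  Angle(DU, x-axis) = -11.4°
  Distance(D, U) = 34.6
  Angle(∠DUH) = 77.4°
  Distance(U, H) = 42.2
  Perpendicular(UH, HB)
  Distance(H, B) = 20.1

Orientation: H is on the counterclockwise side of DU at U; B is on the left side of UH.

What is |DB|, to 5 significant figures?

37.250

D is at the origin; DU runs at -11.4° with length 34.6, so U = 34.6·(cos -11.4°, sin -11.4°) = (33.917, -6.8389). ∠DUH = 77.4°, so UH runs at -11.4° + (180° − 77.4°) = 91.200° from the x-axis; with |UH| = 42.2, H = U + 42.2·(cos 91.200°, sin 91.200°) = (33.034, 35.352). UH ⟂ HB; with |HB| = 20.1 on the left of UH, B = H + 20.1·(-0.99978, -0.020942) = (12.938, 34.931). Then |DB| = |B − D| = 37.250.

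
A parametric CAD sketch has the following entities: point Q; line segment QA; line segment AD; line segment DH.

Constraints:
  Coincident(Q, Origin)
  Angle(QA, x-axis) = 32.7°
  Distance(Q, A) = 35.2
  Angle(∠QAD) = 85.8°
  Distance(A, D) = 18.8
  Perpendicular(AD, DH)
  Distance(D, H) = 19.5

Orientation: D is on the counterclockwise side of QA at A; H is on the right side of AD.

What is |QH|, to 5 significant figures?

56.964

Q is at the origin; QA runs at 32.7° with length 35.2, so A = 35.2·(cos 32.7°, sin 32.7°) = (29.621, 19.016). ∠QAD = 85.8°, so AD runs at 32.7° + (180° − 85.8°) = 126.90° from the x-axis; with |AD| = 18.8, D = A + 18.8·(cos 126.90°, sin 126.90°) = (18.333, 34.051). AD is perpendicular to DH; with |DH| = 19.5 on the right of AD, H = D + 19.5·(0.79968, 0.60042) = (33.927, 45.759). Then |QH| = |H − Q| = 56.964.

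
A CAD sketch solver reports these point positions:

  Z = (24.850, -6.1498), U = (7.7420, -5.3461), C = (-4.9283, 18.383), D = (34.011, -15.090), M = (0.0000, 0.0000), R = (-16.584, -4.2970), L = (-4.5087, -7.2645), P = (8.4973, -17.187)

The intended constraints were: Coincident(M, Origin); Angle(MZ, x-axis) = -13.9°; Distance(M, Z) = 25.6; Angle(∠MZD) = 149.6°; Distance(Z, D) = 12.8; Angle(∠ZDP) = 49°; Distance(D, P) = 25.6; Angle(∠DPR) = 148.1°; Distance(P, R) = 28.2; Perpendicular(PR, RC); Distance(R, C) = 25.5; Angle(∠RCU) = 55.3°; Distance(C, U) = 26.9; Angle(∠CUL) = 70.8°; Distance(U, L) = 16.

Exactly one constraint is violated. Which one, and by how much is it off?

Distance(U, L) = 16 — off by 3.60.

M = (0.00, 0.00) ✓; MZ at -13.90° ✓; |MZ| = 25.60 ✓; ∠MZD = 149.6° ✓; |ZD| = 12.80 ✓; ∠ZDP = 49.00° ✓; |DP| = 25.60 ✓; ∠DPR = 148.1° ✓; |PR| = 28.20 ✓; ∠(PR, RC) = 90.00° ✓; |RC| = 25.50 ✓; ∠RCU = 55.30° ✓; |CU| = 26.90 ✓; ∠CUL = 70.80° ✓; |UL| = 12.40 ✗.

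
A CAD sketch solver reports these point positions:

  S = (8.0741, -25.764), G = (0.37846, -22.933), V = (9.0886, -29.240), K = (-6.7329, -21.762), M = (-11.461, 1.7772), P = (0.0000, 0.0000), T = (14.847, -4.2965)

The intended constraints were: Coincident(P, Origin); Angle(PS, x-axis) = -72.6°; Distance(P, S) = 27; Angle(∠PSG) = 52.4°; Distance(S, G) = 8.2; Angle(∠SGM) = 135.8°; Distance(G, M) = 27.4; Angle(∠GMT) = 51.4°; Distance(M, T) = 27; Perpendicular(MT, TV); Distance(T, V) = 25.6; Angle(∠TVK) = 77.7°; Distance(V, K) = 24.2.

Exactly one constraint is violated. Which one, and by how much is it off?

Distance(V, K) = 24.2 — off by 6.70.

P = (0.00, 0.00) ✓; PS at -72.60° ✓; |PS| = 27.00 ✓; ∠PSG = 52.40° ✓; |SG| = 8.200 ✓; ∠SGM = 135.8° ✓; |GM| = 27.40 ✓; ∠GMT = 51.40° ✓; |MT| = 27.00 ✓; ∠(MT, TV) = 90.00° ✓; |TV| = 25.60 ✓; ∠TVK = 77.70° ✓; |VK| = 17.50 ✗.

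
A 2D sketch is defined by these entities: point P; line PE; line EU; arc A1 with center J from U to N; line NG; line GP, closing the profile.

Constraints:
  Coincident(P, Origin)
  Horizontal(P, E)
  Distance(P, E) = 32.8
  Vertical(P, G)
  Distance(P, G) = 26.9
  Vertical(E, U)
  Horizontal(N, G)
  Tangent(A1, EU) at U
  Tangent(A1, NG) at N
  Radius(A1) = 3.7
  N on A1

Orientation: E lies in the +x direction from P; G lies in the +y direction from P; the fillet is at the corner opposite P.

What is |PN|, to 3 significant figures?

39.6

P is at the origin; PE is horizontal with |PE| = 32.8 and E on the +x side, so E = (32.8, 0.00). P and G share the same x with |PG| = 26.9 and G on the +y side, so G = (0.00, 26.9). The virtual corner opposite P is at (32.8, 26.9). A1 meets EU tangentially, so JU is at right angles to EU and tangency of A1 to NG means the radius JN is perpendicular to NG, with radius 3.7, so the center J sits 3.7 in from both sides at J = (29.1, 23.2). That places the tangent points at U = (32.8, 23.2) on EU and N = (29.1, 26.9) on NG. Then |PN| = |N − P| = 39.6.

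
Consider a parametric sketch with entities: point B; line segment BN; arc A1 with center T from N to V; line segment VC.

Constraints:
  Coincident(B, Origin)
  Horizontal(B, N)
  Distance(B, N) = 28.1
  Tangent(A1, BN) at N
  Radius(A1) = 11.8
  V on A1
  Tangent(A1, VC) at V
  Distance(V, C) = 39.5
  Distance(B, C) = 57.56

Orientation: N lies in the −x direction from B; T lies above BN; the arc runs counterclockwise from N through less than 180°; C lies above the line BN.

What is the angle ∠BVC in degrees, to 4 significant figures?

139.6°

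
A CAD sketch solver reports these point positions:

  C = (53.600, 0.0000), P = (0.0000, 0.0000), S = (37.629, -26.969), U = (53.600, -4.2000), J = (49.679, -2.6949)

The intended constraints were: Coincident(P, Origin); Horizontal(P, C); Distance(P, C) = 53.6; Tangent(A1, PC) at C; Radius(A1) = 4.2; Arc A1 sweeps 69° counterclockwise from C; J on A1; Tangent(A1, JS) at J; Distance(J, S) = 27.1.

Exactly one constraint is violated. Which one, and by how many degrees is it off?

Tangent(A1, JS) at J — off by 5.40°.

P = (0.00, 0.00) ✓; P.y = 0.00, C.y = 0.00 ✓; |PC| = 53.60 ✓; ∠(UC, CP) = 90.00° ✓; |UC| = 4.200 ✓; bearing(U→J) − bearing(U→C) = 69.00° ✓; |UJ| = 4.200 ✓; ∠(UJ, JS) = 95.40° ✗; |JS| = 27.10 ✓.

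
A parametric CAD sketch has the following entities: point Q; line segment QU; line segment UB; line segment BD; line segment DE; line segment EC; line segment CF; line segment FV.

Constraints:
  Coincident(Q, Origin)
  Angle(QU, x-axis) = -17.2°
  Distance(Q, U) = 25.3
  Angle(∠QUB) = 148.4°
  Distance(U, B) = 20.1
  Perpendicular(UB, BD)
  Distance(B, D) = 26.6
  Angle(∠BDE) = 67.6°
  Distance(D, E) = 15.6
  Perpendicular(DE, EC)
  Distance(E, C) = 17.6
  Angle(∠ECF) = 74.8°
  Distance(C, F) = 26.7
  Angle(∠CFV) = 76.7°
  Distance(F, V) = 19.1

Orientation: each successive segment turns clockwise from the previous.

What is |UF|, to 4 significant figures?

39.40

Q is at the origin; QU runs at -17.2° with length 25.3, so U = (24.17, -7.481). ∠QUB = 148.4° gives UB at -48.80° from the x-axis; with |UB| = 20.1, B = (37.41, -22.60). UB is perpendicular to BD, so BD runs at -138.8°; with |BD| = 26.6, D = (17.39, -40.13). ∠BDE = 67.6° gives DE at 108.8° from the x-axis; with |DE| = 15.6, E = (12.37, -25.36). DE is perpendicular to EC, so EC runs at 18.80°; with |EC| = 17.6, C = (29.03, -19.69). ∠ECF = 74.8° gives CF at -86.40° from the x-axis; with |CF| = 26.7, F = (30.70, -46.33). Then |UF| = |F − U| = 39.40.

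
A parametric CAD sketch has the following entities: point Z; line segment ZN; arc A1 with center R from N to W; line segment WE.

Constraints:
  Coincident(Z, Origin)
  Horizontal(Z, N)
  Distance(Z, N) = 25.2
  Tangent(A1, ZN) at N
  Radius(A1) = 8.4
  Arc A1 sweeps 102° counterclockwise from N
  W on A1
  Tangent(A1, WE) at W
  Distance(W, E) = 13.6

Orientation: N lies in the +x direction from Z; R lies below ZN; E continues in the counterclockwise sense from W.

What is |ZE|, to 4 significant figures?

30.70

Z is at the origin; ZN is horizontal with |ZN| = 25.2 and N on the +x side, so N = (25.20, 0.000). A1 meets ZN tangentially, so RN is at right angles to ZN, so R = N + (0, -8.4) = (25.20, -8.400). On A1, N sits at bearing 90° from R; a 102° counterclockwise sweep puts W at bearing 192°, so W = R + 8.4·(cos 192°, sin 192°) = (16.98, -10.15). The tangent condition forces RW to be normal to WE, so WE runs along (−sin 192°, cos 192°); with |WE| = 13.6, E = (19.81, -23.45). Then |ZE| = |E − Z| = 30.70.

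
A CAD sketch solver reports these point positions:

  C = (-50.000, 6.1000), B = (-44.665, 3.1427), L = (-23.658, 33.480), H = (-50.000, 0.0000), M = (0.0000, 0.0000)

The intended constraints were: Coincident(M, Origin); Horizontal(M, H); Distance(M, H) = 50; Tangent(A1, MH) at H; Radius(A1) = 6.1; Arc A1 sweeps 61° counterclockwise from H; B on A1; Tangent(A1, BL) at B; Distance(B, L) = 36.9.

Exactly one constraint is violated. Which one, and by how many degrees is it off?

Tangent(A1, BL) at B — off by 5.70°.

M = (0.00, 0.00) ✓; M.y = 0.00, H.y = 0.00 ✓; |MH| = 50.00 ✓; ∠(CH, HM) = 90.00° ✓; |CH| = 6.100 ✓; bearing(C→B) − bearing(C→H) = 61.00° ✓; |CB| = 6.100 ✓; ∠(CB, BL) = 95.70° ✗; |BL| = 36.90 ✓.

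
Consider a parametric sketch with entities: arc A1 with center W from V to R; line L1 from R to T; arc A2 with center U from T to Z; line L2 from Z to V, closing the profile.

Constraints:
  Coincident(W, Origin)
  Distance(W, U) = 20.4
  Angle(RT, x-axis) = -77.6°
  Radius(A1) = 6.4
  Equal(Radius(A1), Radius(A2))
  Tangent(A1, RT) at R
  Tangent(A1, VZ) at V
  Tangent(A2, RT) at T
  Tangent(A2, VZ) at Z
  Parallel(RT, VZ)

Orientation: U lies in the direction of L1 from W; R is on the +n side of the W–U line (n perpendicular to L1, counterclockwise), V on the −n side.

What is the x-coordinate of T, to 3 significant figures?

10.6

The slot axis is L1's direction at -77.6°, so u = (cos -77.6°, sin -77.6°) = (0.215, -0.977) and n = (−sin -77.6°, cos -77.6°) = (0.977, 0.215). W is at the origin and U lies 20.4 along u from W, so U = 20.4·u = (4.38, -19.9). Tangency of A1 to both parallel lines with radius 6.4 puts R and V at W ± 6.4·n: R = (6.25, 1.37), V = (-6.25, -1.37). Equal radii place T and Z the same way about U: T = U + 6.4·n = (10.6, -18.5), Z = U − 6.4·n = (-1.87, -21.3). So T.x = 10.6.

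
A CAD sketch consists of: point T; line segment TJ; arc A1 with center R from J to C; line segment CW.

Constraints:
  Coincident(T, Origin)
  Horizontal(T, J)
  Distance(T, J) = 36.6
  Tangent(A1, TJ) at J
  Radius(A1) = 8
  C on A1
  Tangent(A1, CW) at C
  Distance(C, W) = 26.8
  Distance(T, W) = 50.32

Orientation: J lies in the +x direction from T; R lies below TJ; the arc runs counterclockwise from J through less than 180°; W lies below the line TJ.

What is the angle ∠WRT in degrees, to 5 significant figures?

99.512°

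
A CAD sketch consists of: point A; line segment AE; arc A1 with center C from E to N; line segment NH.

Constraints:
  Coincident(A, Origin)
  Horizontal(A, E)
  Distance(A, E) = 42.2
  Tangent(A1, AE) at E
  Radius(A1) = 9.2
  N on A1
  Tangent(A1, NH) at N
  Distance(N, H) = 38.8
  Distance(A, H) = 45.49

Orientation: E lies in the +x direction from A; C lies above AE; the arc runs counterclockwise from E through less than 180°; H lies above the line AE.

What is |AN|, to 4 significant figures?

50.84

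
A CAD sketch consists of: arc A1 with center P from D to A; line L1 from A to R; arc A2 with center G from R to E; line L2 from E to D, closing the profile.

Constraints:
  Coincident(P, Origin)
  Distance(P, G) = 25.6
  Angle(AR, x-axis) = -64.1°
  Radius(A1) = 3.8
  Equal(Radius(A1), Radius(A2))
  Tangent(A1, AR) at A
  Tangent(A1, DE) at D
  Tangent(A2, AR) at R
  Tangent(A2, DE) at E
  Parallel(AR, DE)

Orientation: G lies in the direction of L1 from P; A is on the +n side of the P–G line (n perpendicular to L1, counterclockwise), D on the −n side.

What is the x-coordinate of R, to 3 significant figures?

14.6

The slot axis is L1's direction at -64.1°, so u = (cos -64.1°, sin -64.1°) = (0.437, -0.900) and n = (−sin -64.1°, cos -64.1°) = (0.900, 0.437). P is at the origin and G lies 25.6 along u from P, so G = 25.6·u = (11.2, -23.0). Tangency of A1 to both parallel lines with radius 3.8 puts A and D at P ± 3.8·n: A = (3.42, 1.66), D = (-3.42, -1.66). Equal radii place R and E the same way about G: R = G + 3.8·n = (14.6, -21.4), E = G − 3.8·n = (7.76, -24.7). So R.x = 14.6.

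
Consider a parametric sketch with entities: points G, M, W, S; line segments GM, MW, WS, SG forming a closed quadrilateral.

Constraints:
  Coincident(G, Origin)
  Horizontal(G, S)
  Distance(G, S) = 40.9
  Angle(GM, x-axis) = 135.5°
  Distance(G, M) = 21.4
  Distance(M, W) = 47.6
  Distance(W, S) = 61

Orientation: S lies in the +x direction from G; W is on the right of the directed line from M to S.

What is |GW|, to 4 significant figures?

34.14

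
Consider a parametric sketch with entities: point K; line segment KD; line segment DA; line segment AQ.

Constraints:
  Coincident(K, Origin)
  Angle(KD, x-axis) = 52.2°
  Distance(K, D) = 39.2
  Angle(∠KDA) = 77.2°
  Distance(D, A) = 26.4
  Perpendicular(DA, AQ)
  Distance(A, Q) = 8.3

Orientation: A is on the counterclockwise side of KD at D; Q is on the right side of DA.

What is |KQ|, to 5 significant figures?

49.784

∠KDA = 77.2°, so DA runs at 52.2° + (180° − 77.2°) = 155.00° from the x-axis; with |DA| = 26.4, A = D + 26.4·(cos 155.00°, sin 155.00°) = (0.099431, 42.131). The perpendicularity gives AQ at right angles to DA; with |AQ| = 8.3 on the right of DA, Q = A + 8.3·(0.42262, 0.90631) = (3.6072, 49.654). Then |KQ| = |Q − K| = 49.784.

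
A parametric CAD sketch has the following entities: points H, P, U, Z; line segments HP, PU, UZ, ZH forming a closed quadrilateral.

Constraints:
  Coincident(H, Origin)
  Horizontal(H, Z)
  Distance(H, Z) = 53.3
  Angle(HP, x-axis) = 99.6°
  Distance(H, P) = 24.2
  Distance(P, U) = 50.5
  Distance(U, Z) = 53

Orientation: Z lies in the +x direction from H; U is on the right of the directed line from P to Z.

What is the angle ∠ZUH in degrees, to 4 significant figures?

76.28°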